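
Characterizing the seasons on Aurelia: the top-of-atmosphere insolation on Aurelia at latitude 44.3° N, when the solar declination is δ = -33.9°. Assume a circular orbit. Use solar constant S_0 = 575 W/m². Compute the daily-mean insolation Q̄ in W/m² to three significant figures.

cos h₀ = −tan(+44.3°) tan(-33.900°) = 0.6558, h₀ = 0.8556 rad.
Bracket: h₀ sin ϕ sin δ + cos ϕ cos δ sin h₀ = 0.8556×0.69842×-0.55775 + 0.71569×0.83001×0.75498 = -0.333294 + 0.448481 = 0.115187.
Q̄ = (S_0/π) × [bracket] = (575/π) × 0.115187 = 21.08 W/m².

Q̄ ≈ 21.1 W/m²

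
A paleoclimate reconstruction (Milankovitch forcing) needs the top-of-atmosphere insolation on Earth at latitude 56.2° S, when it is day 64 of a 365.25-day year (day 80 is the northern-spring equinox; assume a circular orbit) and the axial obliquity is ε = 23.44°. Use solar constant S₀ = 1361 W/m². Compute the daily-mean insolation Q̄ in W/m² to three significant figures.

Solar longitude: λ_s = 360° × (64 − 80)/365.25 = -15.770°, i.e. -15.770° + 360° = 344.230°.
sin δ = sin 23.44° × sin 344.230° = -0.10811, so δ = -6.206°.
cos H₀ = −tan(-56.2°) tan(-6.206°) = -0.1624, H₀ = 1.7340 rad.
Bracket: H₀ sin φ sin δ + cos φ cos δ sin H₀ = 1.7340×-0.83098×-0.10811 + 0.55630×0.99414×0.98672 = 0.155778 + 0.545696 = 0.701474.
Q̄ = (S₀/π) × [bracket] = (1361/π) × 0.701474 = 303.9 W/m².

Q̄ ≈ 304 W/m²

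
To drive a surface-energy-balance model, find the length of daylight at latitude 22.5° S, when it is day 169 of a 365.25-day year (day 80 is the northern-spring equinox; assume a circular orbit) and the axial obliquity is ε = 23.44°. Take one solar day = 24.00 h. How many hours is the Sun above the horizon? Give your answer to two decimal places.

Solar longitude: λ_s = 360° × (169 − 80)/365.25 = 87.721°.
sin δ = sin 23.44° × sin 87.721° = 0.39747, so δ = +23.420°.
cos H₀ = −tan φ · tan δ = −tan(-22.5°) × tan(+23.420°) = 0.1794, so H₀ = 1.3904 rad = 79.66°.
Daylight = 2H₀/(2π) × 24.00 h = (1.3904/π) × 24.00 = 10.62 h.

10.62 h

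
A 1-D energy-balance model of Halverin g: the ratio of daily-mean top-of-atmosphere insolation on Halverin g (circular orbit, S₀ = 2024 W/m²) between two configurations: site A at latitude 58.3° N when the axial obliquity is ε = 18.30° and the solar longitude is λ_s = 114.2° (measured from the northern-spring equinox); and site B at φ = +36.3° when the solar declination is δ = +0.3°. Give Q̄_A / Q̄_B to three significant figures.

— Configuration A (φ=+58.3°):
Solar declination: sin δ = sin ε · sin λ_s = sin 18.30° × sin 114.2° = 0.28640, so δ = +16.642°.
cos H₀ = −tan(+58.3°) tan(+16.642°) = -0.4840, H₀ = 2.0760 rad.
Bracket: H₀ sin φ sin δ + cos φ cos δ sin H₀ = 2.0760×0.85081×0.28640 + 0.52547×0.95811×0.87507 = 0.505863 + 0.440561 = 0.946424.
Q̄ = (S₀/π) × [bracket] = (2024/π) × 0.946424 = 609.74 W/m².
— Configuration B (φ=+36.3°):
cos H₀ = −tan(+36.3°) tan(+0.300°) = -0.0038, H₀ = 1.5746 rad.
Bracket: H₀ sin φ sin δ + cos φ cos δ sin H₀ = 1.5746×0.59201×0.00524 + 0.80593×0.99999×0.99999 = 0.004885 + 0.805914 = 0.810799.
Q̄ = (S₀/π) × [bracket] = (2024/π) × 0.810799 = 522.36 W/m².
Ratio Q̄_A / Q̄_B = 609.74 / 522.36 = 1.167.

Q̄_A / Q̄_B ≈ 1.17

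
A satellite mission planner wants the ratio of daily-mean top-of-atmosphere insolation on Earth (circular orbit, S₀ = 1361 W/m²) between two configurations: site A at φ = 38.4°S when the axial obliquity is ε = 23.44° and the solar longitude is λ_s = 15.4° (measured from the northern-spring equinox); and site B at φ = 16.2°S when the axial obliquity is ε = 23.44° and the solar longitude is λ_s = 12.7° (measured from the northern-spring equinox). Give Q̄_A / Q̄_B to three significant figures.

Q̄_A / Q̄_B ≈ 0.739

— Configuration A (φ=-38.4°):
Solar declination: sin δ = sin ε · sin λ_s = sin 23.44° × sin 15.4° = 0.10564, so δ = +6.064°.
cos H₀ = −tan(-38.4°) tan(+6.064°) = 0.0842, H₀ = 1.4865 rad.
Bracket: H₀ sin φ sin δ + cos φ cos δ sin H₀ = 1.4865×-0.62115×0.10564 + 0.78369×0.99440×0.99645 = -0.097542 + 0.776535 = 0.678993.
Q̄ = (S₀/π) × [bracket] = (1361/π) × 0.678993 = 294.15 W/m².
— Configuration B (φ=-16.2°):
Solar declination: sin δ = sin ε · sin λ_s = sin 23.44° × sin 12.7° = 0.08745, so δ = +5.017°.
cos H₀ = −tan(-16.2°) tan(+5.017°) = 0.0255, H₀ = 1.5453 rad.
Bracket: H₀ sin φ sin δ + cos φ cos δ sin H₀ = 1.5453×-0.27899×0.08745 + 0.96029×0.99617×0.99967 = -0.037702 + 0.956296 = 0.918594.
Q̄ = (S₀/π) × [bracket] = (1361/π) × 0.918594 = 397.95 W/m².
Ratio Q̄_A / Q̄_B = 294.15 / 397.95 = 0.7392.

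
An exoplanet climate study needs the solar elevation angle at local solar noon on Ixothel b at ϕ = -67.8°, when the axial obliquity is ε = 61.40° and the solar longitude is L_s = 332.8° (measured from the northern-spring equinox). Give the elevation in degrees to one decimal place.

45.9°

Solar declination: sin δ = sin ε · sin L_s = sin 61.40° × sin 332.8° = -0.40132, so δ = -23.661°.
At local noon the hour angle is zero, so the zenith angle equals |ϕ − δ| = |-67.8° − (-23.661°)| = 44.139°.
Elevation = 90° − 44.139° = 45.9°.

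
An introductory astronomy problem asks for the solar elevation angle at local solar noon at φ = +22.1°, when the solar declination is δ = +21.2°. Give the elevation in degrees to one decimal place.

89.1°

At local noon the hour angle is zero, so the zenith angle equals |φ − δ| = |+22.1° − (+21.200°)| = 0.900°.
Elevation = 90° − 0.900° = 89.1°.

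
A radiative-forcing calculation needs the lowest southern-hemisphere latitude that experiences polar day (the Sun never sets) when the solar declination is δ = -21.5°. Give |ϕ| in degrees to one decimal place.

|ϕ| = 68.5°

Polar day requires cos h₀ = −tan ϕ tan δ ≤ −1, i.e. tan ϕ tan δ ≥ 1.
The boundary is |tan ϕ| · |tan δ| = 1, so |ϕ| = 90° − |δ| = 90° − 21.5° = 68.5° in the southern hemisphere.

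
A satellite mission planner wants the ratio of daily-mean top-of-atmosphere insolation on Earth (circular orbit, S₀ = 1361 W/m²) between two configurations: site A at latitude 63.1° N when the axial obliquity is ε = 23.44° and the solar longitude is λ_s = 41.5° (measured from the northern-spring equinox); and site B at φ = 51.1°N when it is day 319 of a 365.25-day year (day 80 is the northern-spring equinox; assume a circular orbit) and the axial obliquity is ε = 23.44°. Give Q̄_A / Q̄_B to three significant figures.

— Configuration A (φ=+63.1°):
Solar declination: sin δ = sin ε · sin λ_s = sin 23.44° × sin 41.5° = 0.26358, so δ = +15.283°.
cos H₀ = −tan(+63.1°) tan(+15.283°) = -0.5386, H₀ = 2.1396 rad.
Bracket: H₀ sin φ sin δ + cos φ cos δ sin H₀ = 2.1396×0.89180×0.26358 + 0.45243×0.96464×0.84256 = 0.502936 + 0.367720 = 0.870656.
Q̄ = (S₀/π) × [bracket] = (1361/π) × 0.870656 = 377.19 W/m².
— Configuration B (φ=+51.1°):
Solar longitude: λ_s = 360° × (319 − 80)/365.25 = 235.565°.
sin δ = sin 23.44° × sin 235.565° = -0.32808, so δ = -19.152°.
cos H₀ = −tan(+51.1°) tan(-19.152°) = 0.4304, H₀ = 1.1258 rad.
Bracket: H₀ sin φ sin δ + cos φ cos δ sin H₀ = 1.1258×0.77824×-0.32808 + 0.62796×0.94465×0.90263 = -0.287445 + 0.535442 = 0.247997.
Q̄ = (S₀/π) × [bracket] = (1361/π) × 0.247997 = 107.44 W/m².
Ratio Q̄_A / Q̄_B = 377.19 / 107.44 = 3.511.

Q̄_A / Q̄_B ≈ 3.51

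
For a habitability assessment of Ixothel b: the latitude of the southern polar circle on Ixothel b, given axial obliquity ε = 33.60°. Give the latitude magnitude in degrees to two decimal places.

56.40°

The polar circle is the lowest latitude that experiences at least one full rotation of continuous darkness at the northern-summer solstice; it lies at |ϕ| = 90° − ε = 90° − 33.60° = 56.40°.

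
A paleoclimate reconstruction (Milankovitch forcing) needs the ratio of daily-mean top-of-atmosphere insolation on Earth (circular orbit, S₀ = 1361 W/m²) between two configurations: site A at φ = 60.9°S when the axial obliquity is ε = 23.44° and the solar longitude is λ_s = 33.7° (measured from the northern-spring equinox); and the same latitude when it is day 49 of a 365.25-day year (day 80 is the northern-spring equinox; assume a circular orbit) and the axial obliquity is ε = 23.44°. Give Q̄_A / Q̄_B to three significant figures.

— Configuration A (φ=-60.9°):
Solar declination: sin δ = sin ε · sin λ_s = sin 23.44° × sin 33.7° = 0.22071, so δ = +12.751°.
cos H₀ = −tan(-60.9°) tan(+12.751°) = 0.4066, H₀ = 1.1521 rad.
Bracket: H₀ sin φ sin δ + cos φ cos δ sin H₀ = 1.1521×-0.87377×0.22071 + 0.48634×0.97534×0.91362 = -0.222182 + 0.433373 = 0.211191.
Q̄ = (S₀/π) × [bracket] = (1361/π) × 0.211191 = 91.492 W/m².
— Configuration B (φ=-60.9°):
Solar longitude: λ_s = 360° × (49 − 80)/365.25 = -30.554°, i.e. -30.554° + 360° = 329.446°.
sin δ = sin 23.44° × sin 329.446° = -0.20222, so δ = -11.667°.
cos H₀ = −tan(-60.9°) tan(-11.667°) = -0.3710, H₀ = 1.9509 rad.
Bracket: H₀ sin φ sin δ + cos φ cos δ sin H₀ = 1.9509×-0.87377×-0.20222 + 0.48634×0.97934×0.92864 = 0.344712 + 0.442304 = 0.787016.
Q̄ = (S₀/π) × [bracket] = (1361/π) × 0.787016 = 340.95 W/m².
Ratio Q̄_A / Q̄_B = 91.492 / 340.95 = 0.2683.

Q̄_A / Q̄_B ≈ 0.268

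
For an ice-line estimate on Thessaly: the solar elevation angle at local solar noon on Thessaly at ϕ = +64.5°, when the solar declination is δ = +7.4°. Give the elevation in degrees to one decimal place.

32.9°

At local noon the hour angle is zero, so the zenith angle equals |ϕ − δ| = |+64.5° − (+7.400°)| = 57.100°.
Elevation = 90° − 57.100° = 32.9°.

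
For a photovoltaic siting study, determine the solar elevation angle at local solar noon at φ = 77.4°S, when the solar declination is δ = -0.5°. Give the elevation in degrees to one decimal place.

At local noon the hour angle is zero, so the zenith angle equals |φ − δ| = |-77.4° − (-0.500°)| = 76.900°.
Elevation = 90° − 76.900° = 13.1°.

13.1°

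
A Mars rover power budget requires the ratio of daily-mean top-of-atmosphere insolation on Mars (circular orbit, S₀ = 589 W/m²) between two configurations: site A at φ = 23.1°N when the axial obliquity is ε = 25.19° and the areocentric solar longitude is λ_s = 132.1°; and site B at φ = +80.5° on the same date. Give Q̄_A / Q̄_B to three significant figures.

Q̄_A / Q̄_B ≈ 1.10

— Configuration A (φ=+23.1°):
sin δ = sin 25.19° × sin 132.1° = 0.31580, so δ = +18.409°.
cos H₀ = −tan(+23.1°) tan(+18.409°) = -0.1420, H₀ = 1.7132 rad.
Bracket: H₀ sin φ sin δ + cos φ cos δ sin H₀ = 1.7132×0.39234×0.31580 + 0.91982×0.94883×0.98987 = 0.212267 + 0.863912 = 1.076179.
Q̄ = (S₀/π) × [bracket] = (589/π) × 1.076179 = 201.77 W/m².
— Configuration B (φ=+80.5°):
cos H₀ = −tan(+80.5°) tan(+18.409°) = -1.9889 ≤ −1 ⇒ polar day, H₀ = π.
Bracket: H₀ sin φ sin δ + cos φ cos δ sin H₀ = 3.1416×0.98629×0.31580 + 0.16505×0.94883×0.00000 = 0.978515 + 0.000000 = 0.978515.
Q̄ = (S₀/π) × [bracket] = (589/π) × 0.978515 = 183.46 W/m².
Ratio Q̄_A / Q̄_B = 201.77 / 183.46 = 1.100.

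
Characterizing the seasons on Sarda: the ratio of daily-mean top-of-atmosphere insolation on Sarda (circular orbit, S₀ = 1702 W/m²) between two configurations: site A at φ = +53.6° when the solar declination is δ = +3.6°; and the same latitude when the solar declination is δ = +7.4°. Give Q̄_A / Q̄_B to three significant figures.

— Configuration A (φ=+53.6°):
cos H₀ = −tan(+53.6°) tan(+3.600°) = -0.0853, H₀ = 1.6562 rad.
Bracket: H₀ sin φ sin δ + cos φ cos δ sin H₀ = 1.6562×0.80489×0.06279 + 0.59342×0.99803×0.99635 = 0.083703 + 0.590089 = 0.673792.
Q̄ = (S₀/π) × [bracket] = (1702/π) × 0.673792 = 365.04 W/m².
— Configuration B (φ=+53.6°):
cos H₀ = −tan(+53.6°) tan(+7.400°) = -0.1762, H₀ = 1.7479 rad.
Bracket: H₀ sin φ sin δ + cos φ cos δ sin H₀ = 1.7479×0.80489×0.12880 + 0.59342×0.99167×0.98436 = 0.181204 + 0.579273 = 0.760477.
Q̄ = (S₀/π) × [bracket] = (1702/π) × 0.760477 = 412.00 W/m².
Ratio Q̄_A / Q̄_B = 365.04 / 412.00 = 0.8860.

Q̄_A / Q̄_B ≈ 0.886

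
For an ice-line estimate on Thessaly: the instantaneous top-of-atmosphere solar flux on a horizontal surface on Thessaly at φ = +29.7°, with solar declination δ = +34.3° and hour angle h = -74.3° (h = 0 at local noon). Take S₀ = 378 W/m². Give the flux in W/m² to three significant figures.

179 W/m²

cos θ_z = sin φ sin δ + cos φ cos δ cos h = 0.279204 + 0.194176 = 0.473380.
Flux = S₀ · cos θ_z = 378 × 0.473380 = 178.9 W/m².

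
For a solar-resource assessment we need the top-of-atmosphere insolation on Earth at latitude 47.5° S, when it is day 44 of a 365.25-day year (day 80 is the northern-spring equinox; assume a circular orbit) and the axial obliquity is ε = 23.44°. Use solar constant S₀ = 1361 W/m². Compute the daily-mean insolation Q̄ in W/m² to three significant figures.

Q̄ ≈ 410 W/m²

Solar longitude: λ_s = 360° × (44 − 80)/365.25 = -35.483°, i.e. -35.483° + 360° = 324.517°.
sin δ = sin 23.44° × sin 324.517° = -0.23090, so δ = -13.350°.
cos H₀ = −tan(-47.5°) tan(-13.350°) = -0.2590, H₀ = 1.8328 rad.
Bracket: H₀ sin φ sin δ + cos φ cos δ sin H₀ = 1.8328×-0.73728×-0.23090 + 0.67559×0.97298×0.96588 = 0.312012 + 0.634907 = 0.946919.
Q̄ = (S₀/π) × [bracket] = (1361/π) × 0.946919 = 410.2 W/m².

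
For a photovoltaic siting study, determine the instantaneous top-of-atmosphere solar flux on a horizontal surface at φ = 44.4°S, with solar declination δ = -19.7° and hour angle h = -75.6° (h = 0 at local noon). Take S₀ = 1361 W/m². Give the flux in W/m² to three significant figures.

cos θ_z = sin φ sin δ + cos φ cos δ cos h = 0.235853 + 0.167282 = 0.403135.
Flux = S₀ · cos θ_z = 1361 × 0.403135 = 548.7 W/m².

549 W/m²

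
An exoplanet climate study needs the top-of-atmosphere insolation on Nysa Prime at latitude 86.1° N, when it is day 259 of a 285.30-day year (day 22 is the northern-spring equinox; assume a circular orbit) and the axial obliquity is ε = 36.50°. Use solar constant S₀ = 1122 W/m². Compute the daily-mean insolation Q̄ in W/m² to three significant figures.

Solar longitude: λ_s = 360° × (259 − 22)/285.30 = 299.054°.
sin δ = sin 36.50° × sin 299.054° = -0.51997, so δ = -31.330°.
cos H₀ = −tan(+86.1°) tan(-31.330°) = 8.9293 ≥ 1 ⇒ polar night, H₀ = 0 and Q̄ = 0.

Q̄ ≈ 0.00 W/m²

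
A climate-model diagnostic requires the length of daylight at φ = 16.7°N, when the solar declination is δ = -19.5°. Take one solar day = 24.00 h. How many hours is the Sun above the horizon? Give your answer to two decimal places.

cos H₀ = −tan φ · tan δ = −tan(+16.7°) × tan(-19.500°) = 0.1062, so H₀ = 1.4644 rad = 83.90°.
Daylight = 2H₀/(2π) × 24.00 h = (1.4644/π) × 24.00 = 11.19 h.

11.19 h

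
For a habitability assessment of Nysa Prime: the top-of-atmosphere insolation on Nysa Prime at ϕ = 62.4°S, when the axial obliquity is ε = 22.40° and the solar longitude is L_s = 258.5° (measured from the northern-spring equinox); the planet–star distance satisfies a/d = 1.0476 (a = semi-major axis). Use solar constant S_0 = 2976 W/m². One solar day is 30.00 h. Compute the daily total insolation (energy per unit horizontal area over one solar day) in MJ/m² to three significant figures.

122 MJ/m²

Solar declination: sin δ = sin ε · sin L_s = sin 22.40° × sin 258.5° = -0.37342, so δ = -21.927°.
cos h₀ = −tan(-62.4°) tan(-21.927°) = -0.7700, h₀ = 2.4496 rad.
Bracket: h₀ sin ϕ sin δ + cos ϕ cos δ sin h₀ = 2.4496×-0.88620×-0.37342 + 0.46330×0.92766×0.63806 = 0.810633 + 0.274229 = 1.084862.
Inverse-square distance factor (a/d)² = 1.0476² = 1.097466.
Q̄ = (S_0/π) × 1.097466 × [bracket] = (2976/π) × 1.097466 × 1.084862 = 1127.8 W/m².
Daily total = Q̄ × 30.00 h × 3600 s/h = 1127.8 × 30.00 × 3600 / 10⁶ = 121.8 MJ/m².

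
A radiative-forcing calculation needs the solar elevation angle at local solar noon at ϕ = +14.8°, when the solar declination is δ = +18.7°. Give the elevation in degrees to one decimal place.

86.1°

At local noon the hour angle is zero, so the zenith angle equals |ϕ − δ| = |+14.8° − (+18.700°)| = 3.900°.
Elevation = 90° − 3.900° = 86.1°.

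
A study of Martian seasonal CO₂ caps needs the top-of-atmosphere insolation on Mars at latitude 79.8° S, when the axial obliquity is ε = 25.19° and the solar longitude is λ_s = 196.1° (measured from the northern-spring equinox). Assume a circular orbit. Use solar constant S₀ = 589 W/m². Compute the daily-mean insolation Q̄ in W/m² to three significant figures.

Q̄ ≈ 74.7 W/m²

Solar declination: sin δ = sin ε · sin λ_s = sin 25.19° × sin 196.1° = -0.11803, so δ = -6.778°.
cos H₀ = −tan(-79.8°) tan(-6.778°) = -0.6606, H₀ = 2.2924 rad.
Bracket: H₀ sin φ sin δ + cos φ cos δ sin H₀ = 2.2924×-0.98420×-0.11803 + 0.17708×0.99301×0.75073 = 0.266297 + 0.132010 = 0.398307.
Q̄ = (S₀/π) × [bracket] = (589/π) × 0.398307 = 74.68 W/m².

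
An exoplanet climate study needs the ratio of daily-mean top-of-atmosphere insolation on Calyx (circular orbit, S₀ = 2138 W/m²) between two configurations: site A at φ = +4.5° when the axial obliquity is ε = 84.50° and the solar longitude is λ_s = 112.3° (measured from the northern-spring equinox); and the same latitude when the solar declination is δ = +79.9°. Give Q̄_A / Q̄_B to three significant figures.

— Configuration A (φ=+4.5°):
Solar declination: sin δ = sin ε · sin λ_s = sin 84.50° × sin 112.3° = 0.92095, so δ = +67.065°.
cos H₀ = −tan(+4.5°) tan(+67.065°) = -0.1860, H₀ = 1.7579 rad.
Bracket: H₀ sin φ sin δ + cos φ cos δ sin H₀ = 1.7579×0.07846×0.92095 + 0.99692×0.38968×0.98255 = 0.127022 + 0.381701 = 0.508723.
Q̄ = (S₀/π) × [bracket] = (2138/π) × 0.508723 = 346.21 W/m².
— Configuration B (φ=+4.5°):
cos H₀ = −tan(+4.5°) tan(+79.900°) = -0.4418, H₀ = 2.0284 rad.
Bracket: H₀ sin φ sin δ + cos φ cos δ sin H₀ = 2.0284×0.07846×0.98450 + 0.99692×0.17537×0.89710 = 0.156681 + 0.156840 = 0.313521.
Q̄ = (S₀/π) × [bracket] = (2138/π) × 0.313521 = 213.37 W/m².
Ratio Q̄_A / Q̄_B = 346.21 / 213.37 = 1.623.

Q̄_A / Q̄_B ≈ 1.62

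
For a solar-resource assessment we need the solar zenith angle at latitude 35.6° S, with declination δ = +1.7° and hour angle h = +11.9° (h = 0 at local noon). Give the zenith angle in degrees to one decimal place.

θ_z = 38.9°

cos θ_z = sin ϕ sin δ + cos ϕ cos δ cos h = -0.017269 + 0.795276 = 0.778007.
θ_z = arccos(0.778007) = 38.9°.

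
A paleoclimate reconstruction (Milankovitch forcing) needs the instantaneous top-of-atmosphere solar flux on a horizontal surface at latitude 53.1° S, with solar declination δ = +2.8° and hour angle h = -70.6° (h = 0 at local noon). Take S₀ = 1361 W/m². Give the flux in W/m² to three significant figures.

cos θ_z = sin φ sin δ + cos φ cos δ cos h = -0.039064 + 0.199198 = 0.160134.
Flux = S₀ · cos θ_z = 1361 × 0.160134 = 217.9 W/m².

218 W/m²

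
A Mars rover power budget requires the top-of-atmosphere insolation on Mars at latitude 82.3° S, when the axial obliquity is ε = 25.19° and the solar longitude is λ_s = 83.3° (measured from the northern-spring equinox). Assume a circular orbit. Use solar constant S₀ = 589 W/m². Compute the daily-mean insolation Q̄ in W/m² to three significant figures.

Solar declination: sin δ = sin ε · sin λ_s = sin 25.19° × sin 83.3° = 0.42271, so δ = +25.006°.
cos H₀ = −tan(-82.3°) tan(+25.006°) = 3.4498 ≥ 1 ⇒ polar night, H₀ = 0 and Q̄ = 0.

Q̄ ≈ 0.00 W/m²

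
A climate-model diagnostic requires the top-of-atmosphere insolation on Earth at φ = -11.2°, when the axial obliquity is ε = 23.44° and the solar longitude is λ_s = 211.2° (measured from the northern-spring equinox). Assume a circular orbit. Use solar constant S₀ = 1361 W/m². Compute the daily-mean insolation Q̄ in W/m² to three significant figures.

Q̄ ≈ 443 W/m²

Solar declination: sin δ = sin ε · sin λ_s = sin 23.44° × sin 211.2° = -0.20607, so δ = -11.892°.
cos H₀ = −tan(-11.2°) tan(-11.892°) = -0.0417, H₀ = 1.6125 rad.
Bracket: H₀ sin φ sin δ + cos φ cos δ sin H₀ = 1.6125×-0.19423×-0.20607 + 0.98096×0.97854×0.99913 = 0.064540 + 0.959073 = 1.023613.
Q̄ = (S₀/π) × [bracket] = (1361/π) × 1.023613 = 443.4 W/m².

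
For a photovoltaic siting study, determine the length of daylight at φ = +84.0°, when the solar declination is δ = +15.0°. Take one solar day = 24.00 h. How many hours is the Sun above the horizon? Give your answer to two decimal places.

24.00 h

Sunrise equation: cos H₀ = −tan φ · tan δ = -2.5494 ≤ −1, so the Sun never sets (polar day) and H₀ = π.
Daylight = 2H₀/(2π) × 24.00 h = (3.1416/π) × 24.00 = 24.00 h.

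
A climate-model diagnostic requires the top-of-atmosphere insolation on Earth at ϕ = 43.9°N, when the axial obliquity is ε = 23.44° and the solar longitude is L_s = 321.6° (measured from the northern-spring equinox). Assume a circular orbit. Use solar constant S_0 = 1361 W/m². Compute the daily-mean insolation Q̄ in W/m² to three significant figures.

Q̄ ≈ 195 W/m²

Solar declination: sin δ = sin ε · sin L_s = sin 23.44° × sin 321.6° = -0.24709, so δ = -14.305°.
cos h₀ = −tan(+43.9°) tan(-14.305°) = 0.2454, h₀ = 1.3229 rad.
Bracket: h₀ sin ϕ sin δ + cos ϕ cos δ sin h₀ = 1.3229×0.69340×-0.24709 + 0.72055×0.96899×0.96943 = -0.226655 + 0.676862 = 0.450207.
Q̄ = (S_0/π) × [bracket] = (1361/π) × 0.450207 = 195.0 W/m².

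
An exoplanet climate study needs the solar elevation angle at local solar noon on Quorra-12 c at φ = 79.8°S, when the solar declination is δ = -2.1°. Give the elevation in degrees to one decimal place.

At local noon the hour angle is zero, so the zenith angle equals |φ − δ| = |-79.8° − (-2.100°)| = 77.700°.
Elevation = 90° − 77.700° = 12.3°.

12.3°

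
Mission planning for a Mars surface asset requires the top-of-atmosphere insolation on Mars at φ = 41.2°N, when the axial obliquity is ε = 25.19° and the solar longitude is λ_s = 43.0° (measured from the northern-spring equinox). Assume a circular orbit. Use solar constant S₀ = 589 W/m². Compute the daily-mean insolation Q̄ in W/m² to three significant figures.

Solar declination: sin δ = sin ε · sin λ_s = sin 25.19° × sin 43.0° = 0.29027, so δ = +16.874°.
cos H₀ = −tan(+41.2°) tan(+16.874°) = -0.2655, H₀ = 1.8396 rad.
Bracket: H₀ sin φ sin δ + cos φ cos δ sin H₀ = 1.8396×0.65869×0.29027 + 0.75241×0.95694×0.96410 = 0.351728 + 0.694163 = 1.045891.
Q̄ = (S₀/π) × [bracket] = (589/π) × 1.045891 = 196.1 W/m².

Q̄ ≈ 196 W/m²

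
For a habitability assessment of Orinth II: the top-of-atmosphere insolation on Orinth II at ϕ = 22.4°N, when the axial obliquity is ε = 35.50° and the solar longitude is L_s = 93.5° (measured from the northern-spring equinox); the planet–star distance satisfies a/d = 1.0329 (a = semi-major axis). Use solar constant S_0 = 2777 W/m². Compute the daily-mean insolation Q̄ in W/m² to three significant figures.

Solar declination: sin δ = sin ε · sin L_s = sin 35.50° × sin 93.5° = 0.57962, so δ = +35.424°.
cos h₀ = −tan(+22.4°) tan(+35.424°) = -0.2932, h₀ = 1.8683 rad.
Bracket: h₀ sin ϕ sin δ + cos ϕ cos δ sin h₀ = 1.8683×0.38107×0.57962 + 0.92455×0.81489×0.95606 = 0.412662 + 0.720302 = 1.132964.
Inverse-square distance factor (a/d)² = 1.0329² = 1.066882.
Q̄ = (S_0/π) × 1.066882 × [bracket] = (2777/π) × 1.066882 × 1.132964 = 1068 W/m².

Q̄ ≈ 1.07e+03 W/m²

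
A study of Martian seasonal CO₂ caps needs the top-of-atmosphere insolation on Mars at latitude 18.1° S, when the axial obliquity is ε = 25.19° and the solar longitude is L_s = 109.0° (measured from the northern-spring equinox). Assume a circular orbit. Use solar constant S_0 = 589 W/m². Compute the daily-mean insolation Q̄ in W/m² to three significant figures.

Solar declination: sin δ = sin ε · sin L_s = sin 25.19° × sin 109.0° = 0.40243, so δ = +23.730°.
cos h₀ = −tan(-18.1°) tan(+23.730°) = 0.1437, h₀ = 1.4266 rad.
Bracket: h₀ sin ϕ sin δ + cos ϕ cos δ sin h₀ = 1.4266×-0.31068×0.40243 + 0.95052×0.91545×0.98962 = -0.178363 + 0.861121 = 0.682758.
Q̄ = (S_0/π) × [bracket] = (589/π) × 0.682758 = 128.0 W/m².

Q̄ ≈ 128 W/m²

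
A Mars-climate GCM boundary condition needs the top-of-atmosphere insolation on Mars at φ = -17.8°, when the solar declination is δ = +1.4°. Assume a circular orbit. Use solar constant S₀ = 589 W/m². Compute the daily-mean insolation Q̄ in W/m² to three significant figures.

cos H₀ = −tan(-17.8°) tan(+1.400°) = 0.0078, H₀ = 1.5629 rad.
Bracket: H₀ sin φ sin δ + cos φ cos δ sin H₀ = 1.5629×-0.30570×0.02443 + 0.95213×0.99970×0.99997 = -0.011672 + 0.951816 = 0.940144.
Q̄ = (S₀/π) × [bracket] = (589/π) × 0.940144 = 176.3 W/m².

Q̄ ≈ 176 W/m²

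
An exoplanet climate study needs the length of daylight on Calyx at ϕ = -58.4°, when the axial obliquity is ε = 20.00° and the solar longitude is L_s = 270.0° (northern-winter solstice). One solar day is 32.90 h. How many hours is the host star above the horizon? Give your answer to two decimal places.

23.08 h

Solar declination: sin δ = sin ε · sin L_s = sin 20.00° × sin 270.0° = -0.34202, so δ = -20.000°.
cos h₀ = −tan ϕ · tan δ = −tan(-58.4°) × tan(-20.000°) = -0.5916, so h₀ = 2.2039 rad = 126.27°.
Daylight = 2h₀/(2π) × 32.90 h = (2.2039/π) × 32.90 = 23.08 h.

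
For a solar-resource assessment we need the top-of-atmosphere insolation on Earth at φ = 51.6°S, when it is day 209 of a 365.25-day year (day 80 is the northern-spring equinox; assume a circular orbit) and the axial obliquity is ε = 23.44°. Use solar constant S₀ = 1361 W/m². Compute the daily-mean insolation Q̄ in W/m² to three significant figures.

Solar longitude: λ_s = 360° × (209 − 80)/365.25 = 127.146°.
sin δ = sin 23.44° × sin 127.146° = 0.31708, so δ = +18.486°.
cos H₀ = −tan(-51.6°) tan(+18.486°) = 0.4218, H₀ = 1.1353 rad.
Bracket: H₀ sin φ sin δ + cos φ cos δ sin H₀ = 1.1353×-0.78369×0.31708 + 0.62115×0.94840×0.90668 = -0.282113 + 0.534124 = 0.252011.
Q̄ = (S₀/π) × [bracket] = (1361/π) × 0.252011 = 109.2 W/m².

Q̄ ≈ 109 W/m²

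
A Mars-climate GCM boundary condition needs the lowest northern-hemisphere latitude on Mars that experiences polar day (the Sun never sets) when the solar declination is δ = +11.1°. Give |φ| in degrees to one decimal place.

|φ| = 78.9°

Polar day requires cos H₀ = −tan φ tan δ ≤ −1, i.e. tan φ tan δ ≥ 1.
The boundary is |tan φ| · |tan δ| = 1, so |φ| = 90° − |δ| = 90° − 11.1° = 78.9° in the northern hemisphere.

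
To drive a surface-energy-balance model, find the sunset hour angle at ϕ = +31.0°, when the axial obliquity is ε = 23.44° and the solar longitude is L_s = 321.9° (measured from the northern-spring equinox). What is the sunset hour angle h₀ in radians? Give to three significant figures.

h₀ = 1.42 rad

Solar declination: sin δ = sin ε · sin L_s = sin 23.44° × sin 321.9° = -0.24545, so δ = -14.208°.
cos h₀ = −tan ϕ · tan δ = −tan(+31.0°) × tan(-14.208°) = 0.1521, so h₀ = 1.4181 rad = 81.25°.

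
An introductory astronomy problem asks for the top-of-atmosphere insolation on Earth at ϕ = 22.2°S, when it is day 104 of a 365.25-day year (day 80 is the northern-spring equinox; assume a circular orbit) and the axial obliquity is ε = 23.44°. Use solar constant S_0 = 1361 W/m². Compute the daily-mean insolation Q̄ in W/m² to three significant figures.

Solar longitude: L_s = 360° × (104 − 80)/365.25 = 23.655°.
sin δ = sin 23.44° × sin 23.655° = 0.15960, so δ = +9.184°.
cos h₀ = −tan(-22.2°) tan(+9.184°) = 0.0660, h₀ = 1.5048 rad.
Bracket: h₀ sin ϕ sin δ + cos ϕ cos δ sin h₀ = 1.5048×-0.37784×0.15960 + 0.92587×0.98718×0.99782 = -0.090744 + 0.912008 = 0.821264.
Q̄ = (S_0/π) × [bracket] = (1361/π) × 0.821264 = 355.8 W/m².

Q̄ ≈ 356 W/m²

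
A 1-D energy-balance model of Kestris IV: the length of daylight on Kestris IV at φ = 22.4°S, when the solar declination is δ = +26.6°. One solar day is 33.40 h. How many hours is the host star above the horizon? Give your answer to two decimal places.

14.49 h

cos H₀ = −tan φ · tan δ = −tan(-22.4°) × tan(+26.600°) = 0.2064, so H₀ = 1.3629 rad = 78.09°.
Daylight = 2H₀/(2π) × 33.40 h = (1.3629/π) × 33.40 = 14.49 h.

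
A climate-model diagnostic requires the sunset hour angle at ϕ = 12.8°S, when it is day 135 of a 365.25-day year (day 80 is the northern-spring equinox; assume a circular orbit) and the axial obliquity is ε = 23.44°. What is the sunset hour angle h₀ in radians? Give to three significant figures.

Solar longitude: L_s = 360° × (135 − 80)/365.25 = 54.209°.
sin δ = sin 23.44° × sin 54.209° = 0.32267, so δ = +18.824°.
cos h₀ = −tan ϕ · tan δ = −tan(-12.8°) × tan(+18.824°) = 0.0775, so h₀ = 1.4933 rad = 85.56°.

h₀ = 1.49 rad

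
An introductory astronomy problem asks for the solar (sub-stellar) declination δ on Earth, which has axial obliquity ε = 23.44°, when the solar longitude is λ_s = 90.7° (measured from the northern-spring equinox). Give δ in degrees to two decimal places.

sin δ = sin ε · sin λ_s = sin 23.44° × sin 90.7° = 0.397759.
δ = arcsin(0.397759) = +23.44°.

δ = +23.44°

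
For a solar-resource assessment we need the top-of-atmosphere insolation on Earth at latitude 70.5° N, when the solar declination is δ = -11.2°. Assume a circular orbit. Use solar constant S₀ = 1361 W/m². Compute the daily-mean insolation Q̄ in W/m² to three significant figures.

Q̄ ≈ 40.1 W/m²

cos H₀ = −tan(+70.5°) tan(-11.200°) = 0.5591, H₀ = 0.9774 rad.
Bracket: H₀ sin φ sin δ + cos φ cos δ sin H₀ = 0.9774×0.94264×-0.19423 + 0.33381×0.98096×0.82907 = -0.178951 + 0.271483 = 0.092532.
Q̄ = (S₀/π) × [bracket] = (1361/π) × 0.092532 = 40.09 W/m².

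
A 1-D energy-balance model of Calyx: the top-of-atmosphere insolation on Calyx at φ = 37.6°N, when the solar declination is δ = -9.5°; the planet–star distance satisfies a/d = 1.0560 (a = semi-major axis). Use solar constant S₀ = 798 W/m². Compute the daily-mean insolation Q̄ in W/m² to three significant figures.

cos H₀ = −tan(+37.6°) tan(-9.500°) = 0.1289, H₀ = 1.4416 rad.
Bracket: H₀ sin φ sin δ + cos φ cos δ sin H₀ = 1.4416×0.61015×-0.16505 + 0.79229×0.98629×0.99166 = -0.145177 + 0.774911 = 0.629734.
Inverse-square distance factor (a/d)² = 1.0560² = 1.115136.
Q̄ = (S₀/π) × 1.115136 × [bracket] = (798/π) × 1.115136 × 0.629734 = 178.4 W/m².

Q̄ ≈ 178 W/m²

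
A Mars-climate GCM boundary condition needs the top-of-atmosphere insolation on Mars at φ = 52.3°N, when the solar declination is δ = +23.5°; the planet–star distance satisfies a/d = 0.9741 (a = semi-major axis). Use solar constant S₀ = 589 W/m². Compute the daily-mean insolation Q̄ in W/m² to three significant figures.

cos H₀ = −tan(+52.3°) tan(+23.500°) = -0.5626, H₀ = 2.1683 rad.
Bracket: H₀ sin φ sin δ + cos φ cos δ sin H₀ = 2.1683×0.79122×0.39875 + 0.61153×0.91706×0.82674 = 0.684096 + 0.463644 = 1.147740.
Inverse-square distance factor (a/d)² = 0.9741² = 0.948871.
Q̄ = (S₀/π) × 0.948871 × [bracket] = (589/π) × 0.948871 × 1.147740 = 204.2 W/m².

Q̄ ≈ 204 W/m²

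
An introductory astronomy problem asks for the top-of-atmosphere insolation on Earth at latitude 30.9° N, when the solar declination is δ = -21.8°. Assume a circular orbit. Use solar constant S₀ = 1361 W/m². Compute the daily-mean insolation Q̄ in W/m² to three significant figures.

cos H₀ = −tan(+30.9°) tan(-21.800°) = 0.2394, H₀ = 1.3291 rad.
Bracket: H₀ sin φ sin δ + cos φ cos δ sin H₀ = 1.3291×0.51354×-0.37137 + 0.85806×0.92849×0.97093 = -0.253477 + 0.773540 = 0.520063.
Q̄ = (S₀/π) × [bracket] = (1361/π) × 0.520063 = 225.3 W/m².

Q̄ ≈ 225 W/m²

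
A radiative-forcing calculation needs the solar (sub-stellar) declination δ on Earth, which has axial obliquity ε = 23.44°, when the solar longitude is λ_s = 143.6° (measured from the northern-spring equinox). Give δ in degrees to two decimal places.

sin δ = sin ε · sin λ_s = sin 23.44° × sin 143.6° = 0.236055.
δ = arcsin(0.236055) = +13.65°.

δ = +13.65°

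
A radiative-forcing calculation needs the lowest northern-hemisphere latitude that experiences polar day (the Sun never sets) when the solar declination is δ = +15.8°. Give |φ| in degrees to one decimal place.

|φ| = 74.2°

Polar day requires cos H₀ = −tan φ tan δ ≤ −1, i.e. tan φ tan δ ≥ 1.
The boundary is |tan φ| · |tan δ| = 1, so |φ| = 90° − |δ| = 90° − 15.8° = 74.2° in the northern hemisphere.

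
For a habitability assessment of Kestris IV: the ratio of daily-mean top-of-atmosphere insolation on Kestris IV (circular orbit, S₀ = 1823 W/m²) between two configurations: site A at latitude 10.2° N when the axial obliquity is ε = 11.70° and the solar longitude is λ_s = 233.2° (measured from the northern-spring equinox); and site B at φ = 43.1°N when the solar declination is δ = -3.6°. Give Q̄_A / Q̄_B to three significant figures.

Q̄_A / Q̄_B ≈ 1.40

— Configuration A (φ=+10.2°):
Solar declination: sin δ = sin ε · sin λ_s = sin 11.70° × sin 233.2° = -0.16238, so δ = -9.345°.
cos H₀ = −tan(+10.2°) tan(-9.345°) = 0.0296, H₀ = 1.5412 rad.
Bracket: H₀ sin φ sin δ + cos φ cos δ sin H₀ = 1.5412×0.17708×-0.16238 + 0.98420×0.98673×0.99956 = -0.044316 + 0.970712 = 0.926396.
Q̄ = (S₀/π) × [bracket] = (1823/π) × 0.926396 = 537.57 W/m².
— Configuration B (φ=+43.1°):
cos H₀ = −tan(+43.1°) tan(-3.600°) = 0.0589, H₀ = 1.5119 rad.
Bracket: H₀ sin φ sin δ + cos φ cos δ sin H₀ = 1.5119×0.68327×-0.06279 + 0.73016×0.99803×0.99827 = -0.064864 + 0.727461 = 0.662597.
Q̄ = (S₀/π) × [bracket] = (1823/π) × 0.662597 = 384.49 W/m².
Ratio Q̄_A / Q̄_B = 537.57 / 384.49 = 1.398.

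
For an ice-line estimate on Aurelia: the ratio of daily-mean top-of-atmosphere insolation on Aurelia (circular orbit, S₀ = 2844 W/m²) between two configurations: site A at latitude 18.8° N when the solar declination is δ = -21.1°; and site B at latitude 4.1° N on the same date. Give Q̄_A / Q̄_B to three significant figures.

Q̄_A / Q̄_B ≈ 0.796

— Configuration A (φ=+18.8°):
cos H₀ = −tan(+18.8°) tan(-21.100°) = 0.1314, H₀ = 1.4391 rad.
Bracket: H₀ sin φ sin δ + cos φ cos δ sin H₀ = 1.4391×0.32227×-0.36000 + 0.94665×0.93295×0.99133 = -0.166960 + 0.875520 = 0.708560.
Q̄ = (S₀/π) × [bracket] = (2844/π) × 0.708560 = 641.44 W/m².
— Configuration B (φ=+4.1°):
cos H₀ = −tan(+4.1°) tan(-21.100°) = 0.0277, H₀ = 1.5431 rad.
Bracket: H₀ sin φ sin δ + cos φ cos δ sin H₀ = 1.5431×0.07150×-0.36000 + 0.99744×0.93295×0.99962 = -0.039719 + 0.930208 = 0.890489.
Q̄ = (S₀/π) × [bracket] = (2844/π) × 0.890489 = 806.14 W/m².
Ratio Q̄_A / Q̄_B = 641.44 / 806.14 = 0.7957.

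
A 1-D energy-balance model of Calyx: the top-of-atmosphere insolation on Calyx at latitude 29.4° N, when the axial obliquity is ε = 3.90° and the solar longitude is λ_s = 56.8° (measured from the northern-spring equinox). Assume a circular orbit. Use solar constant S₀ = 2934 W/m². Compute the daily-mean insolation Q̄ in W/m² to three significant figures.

Solar declination: sin δ = sin ε · sin λ_s = sin 3.90° × sin 56.8° = 0.05691, so δ = +3.263°.
cos H₀ = −tan(+29.4°) tan(+3.263°) = -0.0321, H₀ = 1.6029 rad.
Bracket: H₀ sin φ sin δ + cos φ cos δ sin H₀ = 1.6029×0.49090×0.05691 + 0.87121×0.99838×0.99948 = 0.044780 + 0.869346 = 0.914126.
Q̄ = (S₀/π) × [bracket] = (2934/π) × 0.914126 = 853.7 W/m².

Q̄ ≈ 854 W/m²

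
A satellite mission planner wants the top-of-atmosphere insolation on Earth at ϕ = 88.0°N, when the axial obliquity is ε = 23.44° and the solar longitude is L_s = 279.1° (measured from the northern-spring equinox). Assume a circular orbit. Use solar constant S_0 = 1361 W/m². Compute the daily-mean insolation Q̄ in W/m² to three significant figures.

Q̄ ≈ 0.00 W/m²

Solar declination: sin δ = sin ε · sin L_s = sin 23.44° × sin 279.1° = -0.39278, so δ = -23.128°.
cos h₀ = −tan(+88.0°) tan(-23.128°) = 12.2308 ≥ 1 ⇒ polar night, h₀ = 0 and Q̄ = 0.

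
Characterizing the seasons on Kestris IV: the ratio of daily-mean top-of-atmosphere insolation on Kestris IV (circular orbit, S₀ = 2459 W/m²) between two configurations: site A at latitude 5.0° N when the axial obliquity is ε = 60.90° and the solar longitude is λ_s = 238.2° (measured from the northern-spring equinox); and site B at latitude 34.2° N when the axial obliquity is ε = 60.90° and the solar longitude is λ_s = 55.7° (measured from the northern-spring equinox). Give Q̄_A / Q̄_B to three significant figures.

— Configuration A (φ=+5.0°):
Solar declination: sin δ = sin ε · sin λ_s = sin 60.90° × sin 238.2° = -0.74261, so δ = -47.954°.
cos H₀ = −tan(+5.0°) tan(-47.954°) = 0.0970, H₀ = 1.4736 rad.
Bracket: H₀ sin φ sin δ + cos φ cos δ sin H₀ = 1.4736×0.08716×-0.74261 + 0.99619×0.66972×0.99528 = -0.095380 + 0.664019 = 0.568639.
Q̄ = (S₀/π) × [bracket] = (2459/π) × 0.568639 = 445.09 W/m².
— Configuration B (φ=+34.2°):
Solar declination: sin δ = sin ε · sin λ_s = sin 60.90° × sin 55.7° = 0.72182, so δ = +46.205°.
cos H₀ = −tan(+34.2°) tan(+46.205°) = -0.7088, H₀ = 2.3586 rad.
Bracket: H₀ sin φ sin δ + cos φ cos δ sin H₀ = 2.3586×0.56208×0.72182 + 0.82708×0.69208×0.70540 = 0.956933 + 0.403775 = 1.360708.
Q̄ = (S₀/π) × [bracket] = (2459/π) × 1.360708 = 1065.1 W/m².
Ratio Q̄_A / Q̄_B = 445.09 / 1065.1 = 0.4179.

Q̄_A / Q̄_B ≈ 0.418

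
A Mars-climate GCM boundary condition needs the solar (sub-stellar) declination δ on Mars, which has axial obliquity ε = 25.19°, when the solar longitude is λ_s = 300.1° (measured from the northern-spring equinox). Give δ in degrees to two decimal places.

δ = -21.61°

sin δ = sin ε · sin λ_s = sin 25.19° × sin 300.1° = -0.368227.
δ = arcsin(-0.368227) = -21.61°.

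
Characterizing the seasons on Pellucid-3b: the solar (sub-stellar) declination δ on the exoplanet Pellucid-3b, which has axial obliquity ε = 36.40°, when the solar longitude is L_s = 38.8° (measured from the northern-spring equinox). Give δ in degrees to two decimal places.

sin δ = sin ε · sin L_s = sin 36.40° × sin 38.8° = 0.371839.
δ = arcsin(0.371839) = +21.83°.

δ = +21.83°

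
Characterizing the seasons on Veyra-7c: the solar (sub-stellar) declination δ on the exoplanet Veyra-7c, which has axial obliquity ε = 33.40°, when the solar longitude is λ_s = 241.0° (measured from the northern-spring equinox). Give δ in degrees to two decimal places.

sin δ = sin ε · sin λ_s = sin 33.40° × sin 241.0° = -0.481461.
δ = arcsin(-0.481461) = -28.78°.

δ = -28.78°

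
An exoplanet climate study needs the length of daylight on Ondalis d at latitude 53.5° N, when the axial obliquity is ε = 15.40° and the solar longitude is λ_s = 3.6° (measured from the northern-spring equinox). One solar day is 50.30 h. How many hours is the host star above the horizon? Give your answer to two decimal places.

25.51 h

Solar declination: sin δ = sin ε · sin λ_s = sin 15.40° × sin 3.6° = 0.01667, so δ = +0.955°.
cos H₀ = −tan φ · tan δ = −tan(+53.5°) × tan(+0.955°) = -0.0225, so H₀ = 1.5933 rad = 91.29°.
Daylight = 2H₀/(2π) × 50.30 h = (1.5933/π) × 50.30 = 25.51 h.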